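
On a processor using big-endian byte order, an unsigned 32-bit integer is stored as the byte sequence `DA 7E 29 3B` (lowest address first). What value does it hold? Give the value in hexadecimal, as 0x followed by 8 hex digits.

0xDA7E293B

Big-endian: lowest address holds the most-significant byte.
The bytes are already most-significant first: 0xDA7E293B.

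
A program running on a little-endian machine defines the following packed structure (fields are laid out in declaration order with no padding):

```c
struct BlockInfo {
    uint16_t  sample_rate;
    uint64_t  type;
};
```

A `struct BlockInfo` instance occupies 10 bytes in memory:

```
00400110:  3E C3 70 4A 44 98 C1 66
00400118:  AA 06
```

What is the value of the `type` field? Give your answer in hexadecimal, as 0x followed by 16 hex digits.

`type` follows `sample_rate` (2 bytes), so it starts at byte offset 2 and occupies 8 bytes.
Bytes at offsets 2..9: 70 4A 44 98 C1 66 AA 06.
In little-endian order the low byte comes first in memory.
Reassemble most-significant byte first: 06 AA 66 C1 98 44 4A 70 → 0x06AA66C198444A70.

0x06AA66C198444A70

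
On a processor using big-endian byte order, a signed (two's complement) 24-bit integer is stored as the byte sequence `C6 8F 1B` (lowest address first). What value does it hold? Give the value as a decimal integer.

Big-endian stores the most-significant byte at the lowest address.
The bytes are already most-significant first: 0xC68F1B.
Top bit is set, so as a signed 24-bit value this is 0xC68F1B − 2^24 = -3764453.

-3764453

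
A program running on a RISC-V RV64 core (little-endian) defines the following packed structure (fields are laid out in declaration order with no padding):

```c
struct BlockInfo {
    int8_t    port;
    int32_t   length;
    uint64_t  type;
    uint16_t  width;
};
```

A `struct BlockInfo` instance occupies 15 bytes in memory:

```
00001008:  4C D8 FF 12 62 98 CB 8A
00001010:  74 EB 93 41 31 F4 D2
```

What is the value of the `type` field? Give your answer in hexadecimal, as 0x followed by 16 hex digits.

`type` follows `port` (1 B), `length` (4 B), so it starts at offset 1 + 4 = 5 and occupies 8 bytes.
Bytes at offsets 5..12: 98 CB 8A 74 EB 93 41 31.
Little-endian stores the least-significant byte at the lowest address.
Reassemble most-significant byte first: 31 41 93 EB 74 8A CB 98 → 0x314193EB748ACB98.

0x314193EB748ACB98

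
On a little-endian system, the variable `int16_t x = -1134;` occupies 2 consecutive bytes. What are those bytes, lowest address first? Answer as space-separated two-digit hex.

Two's complement of -1134 in 16 bits: 1134 = 0x046E; invert → 0xFB91; add 1 → 0xFB92.
Split into bytes (most-significant first): FB 92.
Little-endian: lowest address holds the least-significant byte.
So at ascending addresses the bytes are 92 FB.

92 FB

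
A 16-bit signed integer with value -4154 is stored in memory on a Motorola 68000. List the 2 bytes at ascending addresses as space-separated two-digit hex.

EF C6

Two's complement of -4154 in 16 bits: 4154 = 0x103A; invert → 0xEFC5; add 1 → 0xEFC6.
Split into bytes (most-significant first): EF C6.
In big-endian order the high byte comes first in memory.
So the memory order matches the most-significant-first order: EF C6.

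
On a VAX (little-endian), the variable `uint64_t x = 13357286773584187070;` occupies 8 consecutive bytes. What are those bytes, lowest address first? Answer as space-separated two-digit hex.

13357286773584187070 in hexadecimal, padded to 64 bits, is 0xB95E9D8CF6824EBE.
Split into bytes (most-significant first): B9 5E 9D 8C F6 82 4E BE.
In little-endian order the low byte comes first in memory.
So at ascending addresses the bytes are BE 4E 82 F6 8C 9D 5E B9.

BE 4E 82 F6 8C 9D 5E B9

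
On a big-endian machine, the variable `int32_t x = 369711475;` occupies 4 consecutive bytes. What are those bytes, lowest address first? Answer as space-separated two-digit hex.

369711475 in hexadecimal, padded to 32 bits, is 0x16095973.
Split into bytes (most-significant first): 16 09 59 73.
Big-endian stores the most-significant byte at the lowest address.
So the memory order matches the most-significant-first order: 16 09 59 73.

16 09 59 73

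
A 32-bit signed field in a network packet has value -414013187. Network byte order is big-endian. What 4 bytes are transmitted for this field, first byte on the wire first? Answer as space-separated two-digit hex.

Two's complement of -414013187 in 32 bits: 414013187 = 0x18AD5703; invert → 0xE752A8FC; add 1 → 0xE752A8FD.
Split into bytes (most-significant first): E7 52 A8 FD.
Big-endian stores the most-significant byte at the lowest address.
So the memory order matches the most-significant-first order: E7 52 A8 FD.

E7 52 A8 FD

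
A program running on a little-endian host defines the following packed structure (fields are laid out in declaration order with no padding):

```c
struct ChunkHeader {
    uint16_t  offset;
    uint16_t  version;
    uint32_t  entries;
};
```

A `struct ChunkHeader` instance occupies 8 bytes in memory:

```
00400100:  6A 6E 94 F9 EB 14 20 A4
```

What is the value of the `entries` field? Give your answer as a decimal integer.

`entries` follows `offset` (2 B), `version` (2 B), so it starts at offset 2 + 2 = 4 and occupies 4 bytes.
Bytes at offsets 4..7: EB 14 20 A4.
Little-endian: lowest address holds the least-significant byte.
Reassemble most-significant byte first: A4 20 14 EB → 0xA42014EB.
0xA42014EB = 2753565931.

2753565931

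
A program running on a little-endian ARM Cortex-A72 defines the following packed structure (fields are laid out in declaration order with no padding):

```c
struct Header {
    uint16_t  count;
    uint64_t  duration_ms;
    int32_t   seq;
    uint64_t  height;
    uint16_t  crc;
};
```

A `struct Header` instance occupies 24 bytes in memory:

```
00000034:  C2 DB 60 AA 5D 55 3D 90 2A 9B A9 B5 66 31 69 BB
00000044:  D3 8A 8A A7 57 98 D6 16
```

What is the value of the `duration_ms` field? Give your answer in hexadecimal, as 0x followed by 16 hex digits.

`duration_ms` follows `count` (2 bytes), so it starts at byte offset 2 and occupies 8 bytes.
Bytes at offsets 2..9: 60 AA 5D 55 3D 90 2A 9B.
In little-endian order the low byte comes first in memory.
Reassemble most-significant byte first: 9B 2A 90 3D 55 5D AA 60 → 0x9B2A903D555DAA60.

0x9B2A903D555DAA60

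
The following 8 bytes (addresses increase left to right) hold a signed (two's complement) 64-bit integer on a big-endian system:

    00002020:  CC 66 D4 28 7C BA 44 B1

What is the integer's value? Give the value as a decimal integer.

Big-endian stores the most-significant byte at the lowest address.
The bytes are already most-significant first: 0xCC66D4287CBA44B1.
Top bit is set, so as a signed 64-bit value this is 0xCC66D4287CBA44B1 − 2^64 = -3718051171991403343.

-3718051171991403343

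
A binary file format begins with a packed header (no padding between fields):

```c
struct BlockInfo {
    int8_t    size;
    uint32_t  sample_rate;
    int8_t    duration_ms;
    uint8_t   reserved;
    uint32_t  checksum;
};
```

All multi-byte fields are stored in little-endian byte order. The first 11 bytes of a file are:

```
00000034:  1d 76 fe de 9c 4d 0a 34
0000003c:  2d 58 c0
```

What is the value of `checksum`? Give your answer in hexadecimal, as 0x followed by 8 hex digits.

0xC0582D34

`checksum` follows `size` (1 B), `sample_rate` (4 B), `duration_ms` (1 B), `reserved` (1 B), so it starts at offset 1 + 4 + 1 + 1 = 7 and occupies 4 bytes.
Bytes at offsets 7..10: 34 2D 58 C0.
Little-endian stores the least-significant byte at the lowest address.
Reassemble most-significant byte first: C0 58 2D 34 → 0xC0582D34.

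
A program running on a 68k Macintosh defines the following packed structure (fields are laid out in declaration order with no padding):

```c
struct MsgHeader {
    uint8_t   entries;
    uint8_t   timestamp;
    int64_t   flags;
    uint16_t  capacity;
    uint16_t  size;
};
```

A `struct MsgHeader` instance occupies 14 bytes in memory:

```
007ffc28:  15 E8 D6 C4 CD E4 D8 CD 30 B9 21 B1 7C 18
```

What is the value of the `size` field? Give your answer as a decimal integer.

`size` follows `entries` (1 B), `timestamp` (1 B), `flags` (8 B), `capacity` (2 B), so it starts at offset 1 + 1 + 8 + 2 = 12 and occupies 2 bytes.
Bytes at offsets 12..13: 7C 18.
Big-endian stores the most-significant byte at the lowest address.
The bytes are already most-significant first: 0x7C18.
0x7C18 = 31768.

31768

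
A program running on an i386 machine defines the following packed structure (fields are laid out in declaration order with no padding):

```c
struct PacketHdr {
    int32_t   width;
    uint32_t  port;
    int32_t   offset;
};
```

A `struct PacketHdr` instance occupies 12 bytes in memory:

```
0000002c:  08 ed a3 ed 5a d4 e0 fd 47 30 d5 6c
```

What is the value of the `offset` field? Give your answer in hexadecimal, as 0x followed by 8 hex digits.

`offset` follows `width` (4 B), `port` (4 B), so it starts at offset 4 + 4 = 8 and occupies 4 bytes.
Bytes at offsets 8..11: 47 30 D5 6C.
In little-endian order the low byte comes first in memory.
Reassemble most-significant byte first: 6C D5 30 47 → 0x6CD53047.

0x6CD53047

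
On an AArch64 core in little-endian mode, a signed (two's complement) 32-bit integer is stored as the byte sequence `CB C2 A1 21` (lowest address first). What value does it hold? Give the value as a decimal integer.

564249291

Little-endian stores the least-significant byte at the lowest address.
Reassemble most-significant byte first: 21 A1 C2 CB → 0x21A1C2CB.
0x21A1C2CB = 564249291.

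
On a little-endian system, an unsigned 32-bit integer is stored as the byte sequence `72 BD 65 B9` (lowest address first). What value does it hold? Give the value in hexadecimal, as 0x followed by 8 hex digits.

Little-endian stores the least-significant byte at the lowest address.
Reassemble most-significant byte first: B9 65 BD 72 → 0xB965BD72.

0xB965BD72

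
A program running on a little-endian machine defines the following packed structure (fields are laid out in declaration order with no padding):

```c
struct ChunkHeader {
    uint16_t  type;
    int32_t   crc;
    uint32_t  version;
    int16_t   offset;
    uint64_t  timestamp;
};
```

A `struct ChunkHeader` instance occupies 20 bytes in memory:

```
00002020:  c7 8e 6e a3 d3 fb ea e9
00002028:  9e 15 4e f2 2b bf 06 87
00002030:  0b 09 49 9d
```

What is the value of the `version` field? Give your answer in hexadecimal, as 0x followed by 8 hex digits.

`version` follows `type` (2 B), `crc` (4 B), so it starts at offset 2 + 4 = 6 and occupies 4 bytes.
Bytes at offsets 6..9: EA E9 9E 15.
In little-endian order the low byte comes first in memory.
Reassemble most-significant byte first: 15 9E E9 EA → 0x159EE9EA.

0x159EE9EA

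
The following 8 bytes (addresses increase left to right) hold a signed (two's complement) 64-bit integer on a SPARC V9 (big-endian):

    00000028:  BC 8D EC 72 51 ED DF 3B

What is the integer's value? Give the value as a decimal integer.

-4859968447117926597

Big-endian stores the most-significant byte at the lowest address.
The bytes are already most-significant first: 0xBC8DEC7251EDDF3B.
Top bit is set, so as a signed 64-bit value this is 0xBC8DEC7251EDDF3B − 2^64 = -4859968447117926597.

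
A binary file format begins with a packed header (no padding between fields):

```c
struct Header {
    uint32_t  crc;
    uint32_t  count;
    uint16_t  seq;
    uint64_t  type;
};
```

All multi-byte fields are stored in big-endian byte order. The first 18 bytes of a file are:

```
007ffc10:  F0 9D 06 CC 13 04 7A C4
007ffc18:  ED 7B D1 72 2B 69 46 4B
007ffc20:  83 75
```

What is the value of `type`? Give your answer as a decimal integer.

`type` follows `crc` (4 B), `count` (4 B), `seq` (2 B), so it starts at offset 4 + 4 + 2 = 10 and occupies 8 bytes.
Bytes at offsets 10..17: D1 72 2B 69 46 4B 83 75.
Big-endian stores the most-significant byte at the lowest address.
The bytes are already most-significant first: 0xD1722B69464B8375.
0xD1722B69464B8375 = 15092173032422867829.

15092173032422867829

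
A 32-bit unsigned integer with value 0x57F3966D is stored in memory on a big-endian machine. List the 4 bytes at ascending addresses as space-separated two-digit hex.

57 F3 96 6D

Split into bytes (most-significant first): 57 F3 96 6D.
Big-endian stores the most-significant byte at the lowest address.
So the memory order matches the most-significant-first order: 57 F3 96 6D.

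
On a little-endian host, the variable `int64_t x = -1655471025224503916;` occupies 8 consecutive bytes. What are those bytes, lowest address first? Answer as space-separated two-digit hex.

94 AD 8A A5 DF 95 06 E9

Two's complement of -1655471025224503916 in 64 bits: 1655471025224503916 = 0x16F96A205A75526C; invert → 0xE90695DFA58AAD93; add 1 → 0xE90695DFA58AAD94.
Split into bytes (most-significant first): E9 06 95 DF A5 8A AD 94.
Little-endian stores the least-significant byte at the lowest address.
So at ascending addresses the bytes are 94 AD 8A A5 DF 95 06 E9.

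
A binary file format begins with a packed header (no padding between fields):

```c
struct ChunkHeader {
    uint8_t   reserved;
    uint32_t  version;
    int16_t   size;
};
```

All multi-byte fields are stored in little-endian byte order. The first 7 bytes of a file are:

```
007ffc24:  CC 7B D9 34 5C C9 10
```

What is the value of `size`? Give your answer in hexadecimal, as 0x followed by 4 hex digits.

`size` follows `reserved` (1 B), `version` (4 B), so it starts at offset 1 + 4 = 5 and occupies 2 bytes.
Bytes at offsets 5..6: C9 10.
In little-endian order the low byte comes first in memory.
Reassemble most-significant byte first: 10 C9 → 0x10C9.

0x10C9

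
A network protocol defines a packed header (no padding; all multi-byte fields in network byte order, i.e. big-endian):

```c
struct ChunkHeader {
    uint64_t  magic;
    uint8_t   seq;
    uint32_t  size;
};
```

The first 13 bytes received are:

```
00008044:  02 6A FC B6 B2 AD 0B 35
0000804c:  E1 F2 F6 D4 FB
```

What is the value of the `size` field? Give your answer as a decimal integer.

`size` follows `magic` (8 B), `seq` (1 B), so it starts at offset 8 + 1 = 9 and occupies 4 bytes.
Bytes at offsets 9..12: F2 F6 D4 FB.
Big-endian: lowest address holds the most-significant byte.
The bytes are already most-significant first: 0xF2F6D4FB.
0xF2F6D4FB = 4076262651.

4076262651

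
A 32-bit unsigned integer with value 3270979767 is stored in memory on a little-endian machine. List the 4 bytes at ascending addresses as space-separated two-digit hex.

3270979767 in hexadecimal, padded to 32 bits, is 0xC2F730B7.
Split into bytes (most-significant first): C2 F7 30 B7.
Little-endian: lowest address holds the least-significant byte.
So at ascending addresses the bytes are B7 30 F7 C2.

B7 30 F7 C2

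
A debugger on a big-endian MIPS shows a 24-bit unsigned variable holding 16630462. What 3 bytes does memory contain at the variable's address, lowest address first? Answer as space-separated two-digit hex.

FD C2 BE

16630462 in hexadecimal, padded to 24 bits, is 0xFDC2BE.
Split into bytes (most-significant first): FD C2 BE.
Big-endian stores the most-significant byte at the lowest address.
So the memory order matches the most-significant-first order: FD C2 BE.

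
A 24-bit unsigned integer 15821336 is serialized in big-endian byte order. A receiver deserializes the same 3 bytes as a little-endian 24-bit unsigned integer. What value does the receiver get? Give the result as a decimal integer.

1600241

15821336 in 24-bit hexadecimal is 0xF16A18.
Stored big-endian, the bytes at ascending addresses are F1 6A 18.
Read back as little-endian, the first byte is least significant, giving 0x186AF1.
0x186AF1 = 1600241.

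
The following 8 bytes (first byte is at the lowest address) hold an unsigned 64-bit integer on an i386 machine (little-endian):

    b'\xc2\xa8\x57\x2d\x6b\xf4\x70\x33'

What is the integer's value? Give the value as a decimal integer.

3706731234485315778

In little-endian order the low byte comes first in memory.
Reassemble most-significant byte first: 33 70 F4 6B 2D 57 A8 C2 → 0x3370F46B2D57A8C2.
0x3370F46B2D57A8C2 = 3706731234485315778.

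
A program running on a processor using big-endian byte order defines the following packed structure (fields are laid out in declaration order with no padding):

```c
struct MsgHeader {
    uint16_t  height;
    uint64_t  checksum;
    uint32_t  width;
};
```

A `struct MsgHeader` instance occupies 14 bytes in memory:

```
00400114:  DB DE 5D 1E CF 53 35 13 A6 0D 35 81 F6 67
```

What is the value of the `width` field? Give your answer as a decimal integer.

`width` follows `height` (2 B), `checksum` (8 B), so it starts at offset 2 + 8 = 10 and occupies 4 bytes.
Bytes at offsets 10..13: 35 81 F6 67.
Big-endian: lowest address holds the most-significant byte.
The bytes are already most-significant first: 0x3581F667.
0x3581F667 = 897709671.

897709671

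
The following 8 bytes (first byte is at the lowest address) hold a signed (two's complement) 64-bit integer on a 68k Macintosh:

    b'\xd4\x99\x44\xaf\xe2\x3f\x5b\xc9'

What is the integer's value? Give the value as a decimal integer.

-3127392944026330167

Big-endian stores the most-significant byte at the lowest address.
The bytes are already most-significant first: 0xD49944AFE23F5BC9.
Top bit is set, so as a signed 64-bit value this is 0xD49944AFE23F5BC9 − 2^64 = -3127392944026330167.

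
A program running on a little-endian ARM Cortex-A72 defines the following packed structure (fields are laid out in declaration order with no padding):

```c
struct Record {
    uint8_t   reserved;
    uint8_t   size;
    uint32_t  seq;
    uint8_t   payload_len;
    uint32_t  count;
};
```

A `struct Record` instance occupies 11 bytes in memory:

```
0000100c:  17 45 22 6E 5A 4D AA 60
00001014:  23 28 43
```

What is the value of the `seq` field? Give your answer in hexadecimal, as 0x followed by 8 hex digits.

`seq` follows `reserved` (1 B), `size` (1 B), so it starts at offset 1 + 1 = 2 and occupies 4 bytes.
Bytes at offsets 2..5: 22 6E 5A 4D.
Little-endian stores the least-significant byte at the lowest address.
Reassemble most-significant byte first: 4D 5A 6E 22 → 0x4D5A6E22.

0x4D5A6E22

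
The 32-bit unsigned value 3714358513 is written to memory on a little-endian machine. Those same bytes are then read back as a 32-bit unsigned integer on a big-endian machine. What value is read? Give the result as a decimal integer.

4053558493

3714358513 in 32-bit hexadecimal is 0xDD649CF1.
Stored little-endian, the bytes at ascending addresses are F1 9C 64 DD.
Read back as big-endian, the last byte is least significant, giving 0xF19C64DD.
0xF19C64DD = 4053558493.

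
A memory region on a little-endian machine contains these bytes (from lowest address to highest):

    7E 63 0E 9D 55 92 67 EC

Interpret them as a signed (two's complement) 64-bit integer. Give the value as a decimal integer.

-1411999061752519810

In little-endian order the low byte comes first in memory.
Reassemble most-significant byte first: EC 67 92 55 9D 0E 63 7E → 0xEC6792559D0E637E.
Top bit is set, so as a signed 64-bit value this is 0xEC6792559D0E637E − 2^64 = -1411999061752519810.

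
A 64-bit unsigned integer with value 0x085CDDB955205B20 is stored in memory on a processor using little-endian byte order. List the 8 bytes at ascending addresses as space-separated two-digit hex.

20 5B 20 55 B9 DD 5C 08

Split into bytes (most-significant first): 08 5C DD B9 55 20 5B 20.
Little-endian stores the least-significant byte at the lowest address.
So at ascending addresses the bytes are 20 5B 20 55 B9 DD 5C 08.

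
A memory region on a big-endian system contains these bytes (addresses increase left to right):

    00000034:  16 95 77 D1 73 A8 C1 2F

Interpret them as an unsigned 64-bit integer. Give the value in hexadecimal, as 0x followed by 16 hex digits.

Big-endian: lowest address holds the most-significant byte.
The bytes are already most-significant first: 0x169577D173A8C12F.

0x169577D173A8C12F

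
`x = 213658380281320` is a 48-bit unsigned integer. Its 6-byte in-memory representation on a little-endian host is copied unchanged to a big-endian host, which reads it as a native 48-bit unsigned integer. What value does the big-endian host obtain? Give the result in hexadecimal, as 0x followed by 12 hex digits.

213658380281320 in 48-bit hexadecimal is 0xC25237DC25E8.
Stored little-endian, the bytes at ascending addresses are E8 25 DC 37 52 C2.
Read back as big-endian, the last byte is least significant, giving 0xE825DC3752C2.

0xE825DC3752C2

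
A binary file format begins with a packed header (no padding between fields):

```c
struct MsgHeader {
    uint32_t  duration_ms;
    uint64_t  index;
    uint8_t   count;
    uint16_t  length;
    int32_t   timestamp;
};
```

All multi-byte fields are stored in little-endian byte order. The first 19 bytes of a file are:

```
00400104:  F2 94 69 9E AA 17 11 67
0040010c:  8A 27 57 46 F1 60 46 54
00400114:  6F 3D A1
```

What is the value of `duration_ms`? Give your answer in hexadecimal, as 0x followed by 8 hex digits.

0x9E6994F2

`duration_ms` is the first field, at byte offset 0, occupying 4 bytes.
Bytes at offsets 0..3: F2 94 69 9E.
Little-endian: lowest address holds the least-significant byte.
Reassemble most-significant byte first: 9E 69 94 F2 → 0x9E6994F2.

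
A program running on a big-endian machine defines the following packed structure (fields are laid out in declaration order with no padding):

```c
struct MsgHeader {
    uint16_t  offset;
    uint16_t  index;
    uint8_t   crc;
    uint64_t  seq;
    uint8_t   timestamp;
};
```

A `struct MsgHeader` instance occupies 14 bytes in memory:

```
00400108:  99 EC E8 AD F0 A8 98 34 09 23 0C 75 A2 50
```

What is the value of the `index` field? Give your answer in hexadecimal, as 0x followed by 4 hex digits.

`index` follows `offset` (2 bytes), so it starts at byte offset 2 and occupies 2 bytes.
Bytes at offsets 2..3: E8 AD.
Big-endian stores the most-significant byte at the lowest address.
The bytes are already most-significant first: 0xE8AD.

0xE8AD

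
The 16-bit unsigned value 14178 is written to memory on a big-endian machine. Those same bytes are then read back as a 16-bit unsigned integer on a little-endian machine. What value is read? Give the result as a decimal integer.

25143

14178 in 16-bit hexadecimal is 0x3762.
Stored big-endian, the bytes at ascending addresses are 37 62.
Read back as little-endian, the first byte is least significant, giving 0x6237.
0x6237 = 25143.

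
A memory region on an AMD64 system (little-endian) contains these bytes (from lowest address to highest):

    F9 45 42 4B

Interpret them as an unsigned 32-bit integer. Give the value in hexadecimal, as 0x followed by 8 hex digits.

In little-endian order the low byte comes first in memory.
Reassemble most-significant byte first: 4B 42 45 F9 → 0x4B4245F9.

0x4B4245F9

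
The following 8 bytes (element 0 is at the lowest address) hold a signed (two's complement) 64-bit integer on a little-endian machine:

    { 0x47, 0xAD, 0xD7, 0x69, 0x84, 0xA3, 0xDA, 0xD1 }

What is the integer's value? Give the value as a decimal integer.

Little-endian stores the least-significant byte at the lowest address.
Reassemble most-significant byte first: D1 DA A3 84 69 D7 AD 47 → 0xD1DAA38469D7AD47.
Top bit is set, so as a signed 64-bit value this is 0xD1DAA38469D7AD47 − 2^64 = -3325165585752937145.

-3325165585752937145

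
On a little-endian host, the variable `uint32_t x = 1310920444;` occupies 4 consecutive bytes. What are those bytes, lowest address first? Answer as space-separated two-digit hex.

1310920444 in hexadecimal, padded to 32 bits, is 0x4E230EFC.
Split into bytes (most-significant first): 4E 23 0E FC.
In little-endian order the low byte comes first in memory.
So at ascending addresses the bytes are FC 0E 23 4E.

FC 0E 23 4E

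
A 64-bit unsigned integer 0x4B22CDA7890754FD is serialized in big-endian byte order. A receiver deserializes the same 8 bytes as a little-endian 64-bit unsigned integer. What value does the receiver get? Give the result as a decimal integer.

Stored big-endian, the bytes at ascending addresses are 4B 22 CD A7 89 07 54 FD.
Read back as little-endian, the first byte is least significant, giving 0xFD540789A7CD224B.
0xFD540789A7CD224B = 18254223477446615627.

18254223477446615627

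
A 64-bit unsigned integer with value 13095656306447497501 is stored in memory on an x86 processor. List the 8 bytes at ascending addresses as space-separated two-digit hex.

1D 39 68 E6 06 1E BD B5

13095656306447497501 in hexadecimal, padded to 64 bits, is 0xB5BD1E06E668391D.
Split into bytes (most-significant first): B5 BD 1E 06 E6 68 39 1D.
Little-endian: lowest address holds the least-significant byte.
So at ascending addresses the bytes are 1D 39 68 E6 06 1E BD B5.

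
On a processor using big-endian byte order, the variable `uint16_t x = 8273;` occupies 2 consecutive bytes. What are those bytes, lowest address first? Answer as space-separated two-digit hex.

20 51

8273 in hexadecimal, padded to 16 bits, is 0x2051.
Split into bytes (most-significant first): 20 51.
Big-endian stores the most-significant byte at the lowest address.
So the memory order matches the most-significant-first order: 20 51.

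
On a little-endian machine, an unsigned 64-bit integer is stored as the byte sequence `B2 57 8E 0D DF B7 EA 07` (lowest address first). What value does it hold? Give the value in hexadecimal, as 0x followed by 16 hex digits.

In little-endian order the low byte comes first in memory.
Reassemble most-significant byte first: 07 EA B7 DF 0D 8E 57 B2 → 0x07EAB7DF0D8E57B2.

0x07EAB7DF0D8E57B2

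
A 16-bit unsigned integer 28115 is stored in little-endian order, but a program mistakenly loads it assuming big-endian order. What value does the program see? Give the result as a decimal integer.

28115 in 16-bit hexadecimal is 0x6DD3.
Stored little-endian, the bytes at ascending addresses are D3 6D.
Read back as big-endian, the last byte is least significant, giving 0xD36D.
0xD36D = 54125.

54125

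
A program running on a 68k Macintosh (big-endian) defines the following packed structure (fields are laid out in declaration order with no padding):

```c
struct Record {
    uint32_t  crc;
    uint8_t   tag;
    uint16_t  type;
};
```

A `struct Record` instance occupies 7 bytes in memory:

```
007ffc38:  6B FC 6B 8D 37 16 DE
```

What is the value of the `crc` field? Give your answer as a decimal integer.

`crc` is the first field, at byte offset 0, occupying 4 bytes.
Bytes at offsets 0..3: 6B FC 6B 8D.
In big-endian order the high byte comes first in memory.
The bytes are already most-significant first: 0x6BFC6B8D.
0x6BFC6B8D = 1811704717.

1811704717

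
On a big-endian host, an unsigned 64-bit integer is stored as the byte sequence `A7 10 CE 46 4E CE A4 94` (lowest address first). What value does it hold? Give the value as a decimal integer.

12038348605326533780

Big-endian: lowest address holds the most-significant byte.
The bytes are already most-significant first: 0xA710CE464ECEA494.
0xA710CE464ECEA494 = 12038348605326533780.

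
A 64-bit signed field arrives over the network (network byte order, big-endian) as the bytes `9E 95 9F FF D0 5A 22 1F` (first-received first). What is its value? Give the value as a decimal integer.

-7019528523126005217

In big-endian order the high byte comes first in memory.
The bytes are already most-significant first: 0x9E959FFFD05A221F.
Top bit is set, so as a signed 64-bit value this is 0x9E959FFFD05A221F − 2^64 = -7019528523126005217.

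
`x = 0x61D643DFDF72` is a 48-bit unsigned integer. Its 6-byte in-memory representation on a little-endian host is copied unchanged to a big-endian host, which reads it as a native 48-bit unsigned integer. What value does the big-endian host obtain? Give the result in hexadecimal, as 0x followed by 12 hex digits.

Stored little-endian, the bytes at ascending addresses are 72 DF DF 43 D6 61.
Read back as big-endian, the last byte is least significant, giving 0x72DFDF43D661.

0x72DFDF43D661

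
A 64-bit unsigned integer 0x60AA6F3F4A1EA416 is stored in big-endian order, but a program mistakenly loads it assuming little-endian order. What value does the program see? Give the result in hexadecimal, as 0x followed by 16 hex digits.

Stored big-endian, the bytes at ascending addresses are 60 AA 6F 3F 4A 1E A4 16.
Read back as little-endian, the first byte is least significant, giving 0x16A41E4A3F6FAA60.

0x16A41E4A3F6FAA60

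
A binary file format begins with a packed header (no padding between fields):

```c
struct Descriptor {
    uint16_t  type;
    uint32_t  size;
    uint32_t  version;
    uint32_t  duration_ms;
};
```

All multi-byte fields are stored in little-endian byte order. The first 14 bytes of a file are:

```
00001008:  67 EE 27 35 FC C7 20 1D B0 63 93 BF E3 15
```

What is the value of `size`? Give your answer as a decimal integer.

`size` follows `type` (2 bytes), so it starts at byte offset 2 and occupies 4 bytes.
Bytes at offsets 2..5: 27 35 FC C7.
In little-endian order the low byte comes first in memory.
Reassemble most-significant byte first: C7 FC 35 27 → 0xC7FC3527.
0xC7FC3527 = 3355194663.

3355194663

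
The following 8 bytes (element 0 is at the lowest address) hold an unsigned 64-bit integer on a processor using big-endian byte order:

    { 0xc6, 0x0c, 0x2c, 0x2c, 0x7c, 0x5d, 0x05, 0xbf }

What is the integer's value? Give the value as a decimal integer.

14270829888806913471

Big-endian: lowest address holds the most-significant byte.
The bytes are already most-significant first: 0xC60C2C2C7C5D05BF.
0xC60C2C2C7C5D05BF = 14270829888806913471.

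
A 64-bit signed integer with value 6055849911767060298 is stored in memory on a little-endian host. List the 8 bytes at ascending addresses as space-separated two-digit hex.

6055849911767060298 in hexadecimal, padded to 64 bits, is 0x540AB368D3F4CF4A.
Split into bytes (most-significant first): 54 0A B3 68 D3 F4 CF 4A.
In little-endian order the low byte comes first in memory.
So at ascending addresses the bytes are 4A CF F4 D3 68 B3 0A 54.

4A CF F4 D3 68 B3 0A 54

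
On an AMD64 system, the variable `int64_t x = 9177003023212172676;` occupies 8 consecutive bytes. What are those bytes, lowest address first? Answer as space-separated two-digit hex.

84 55 3F B5 A0 43 5B 7F

9177003023212172676 in hexadecimal, padded to 64 bits, is 0x7F5B43A0B53F5584.
Split into bytes (most-significant first): 7F 5B 43 A0 B5 3F 55 84.
Little-endian: lowest address holds the least-significant byte.
So at ascending addresses the bytes are 84 55 3F B5 A0 43 5B 7F.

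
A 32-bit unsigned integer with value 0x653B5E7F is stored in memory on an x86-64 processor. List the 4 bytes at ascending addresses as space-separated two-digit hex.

7F 5E 3B 65

Split into bytes (most-significant first): 65 3B 5E 7F.
Little-endian: lowest address holds the least-significant byte.
So at ascending addresses the bytes are 7F 5E 3B 65.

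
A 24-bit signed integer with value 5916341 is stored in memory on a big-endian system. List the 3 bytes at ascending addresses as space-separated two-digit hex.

5A 46 B5

5916341 in hexadecimal, padded to 24 bits, is 0x5A46B5.
Split into bytes (most-significant first): 5A 46 B5.
Big-endian stores the most-significant byte at the lowest address.
So the memory order matches the most-significant-first order: 5A 46 B5.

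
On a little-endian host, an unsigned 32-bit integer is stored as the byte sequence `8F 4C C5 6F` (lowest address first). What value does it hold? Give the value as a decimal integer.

1875201167

In little-endian order the low byte comes first in memory.
Reassemble most-significant byte first: 6F C5 4C 8F → 0x6FC54C8F.
0x6FC54C8F = 1875201167.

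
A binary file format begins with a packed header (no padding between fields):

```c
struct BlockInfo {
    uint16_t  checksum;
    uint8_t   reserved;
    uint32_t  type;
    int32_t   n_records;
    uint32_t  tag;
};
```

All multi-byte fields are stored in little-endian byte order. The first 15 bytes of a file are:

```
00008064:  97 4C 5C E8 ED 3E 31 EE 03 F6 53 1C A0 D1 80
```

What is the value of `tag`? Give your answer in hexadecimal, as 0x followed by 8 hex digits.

0x80D1A01C

`tag` follows `checksum` (2 B), `reserved` (1 B), `type` (4 B), `n_records` (4 B), so it starts at offset 2 + 1 + 4 + 4 = 11 and occupies 4 bytes.
Bytes at offsets 11..14: 1C A0 D1 80.
Little-endian stores the least-significant byte at the lowest address.
Reassemble most-significant byte first: 80 D1 A0 1C → 0x80D1A01C.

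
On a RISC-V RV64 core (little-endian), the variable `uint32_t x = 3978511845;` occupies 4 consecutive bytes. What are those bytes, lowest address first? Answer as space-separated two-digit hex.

3978511845 in hexadecimal, padded to 32 bits, is 0xED2345E5.
Split into bytes (most-significant first): ED 23 45 E5.
Little-endian stores the least-significant byte at the lowest address.
So at ascending addresses the bytes are E5 45 23 ED.

E5 45 23 ED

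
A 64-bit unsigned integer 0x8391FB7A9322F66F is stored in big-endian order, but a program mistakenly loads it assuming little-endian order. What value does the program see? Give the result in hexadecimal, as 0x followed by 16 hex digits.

0x6FF622937AFB9183

Stored big-endian, the bytes at ascending addresses are 83 91 FB 7A 93 22 F6 6F.
Read back as little-endian, the first byte is least significant, giving 0x6FF622937AFB9183.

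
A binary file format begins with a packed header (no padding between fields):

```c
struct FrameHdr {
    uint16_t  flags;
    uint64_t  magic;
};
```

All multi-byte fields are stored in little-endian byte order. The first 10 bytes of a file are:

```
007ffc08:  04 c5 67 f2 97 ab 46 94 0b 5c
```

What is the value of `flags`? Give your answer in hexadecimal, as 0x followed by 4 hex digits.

0xC504

`flags` is the first field, at byte offset 0, occupying 2 bytes.
Bytes at offsets 0..1: 04 C5.
Little-endian: lowest address holds the least-significant byte.
Reassemble most-significant byte first: C5 04 → 0xC504.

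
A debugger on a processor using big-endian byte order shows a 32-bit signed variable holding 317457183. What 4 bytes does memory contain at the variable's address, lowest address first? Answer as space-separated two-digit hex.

317457183 in hexadecimal, padded to 32 bits, is 0x12EC031F.
Split into bytes (most-significant first): 12 EC 03 1F.
Big-endian: lowest address holds the most-significant byte.
So the memory order matches the most-significant-first order: 12 EC 03 1F.

12 EC 03 1F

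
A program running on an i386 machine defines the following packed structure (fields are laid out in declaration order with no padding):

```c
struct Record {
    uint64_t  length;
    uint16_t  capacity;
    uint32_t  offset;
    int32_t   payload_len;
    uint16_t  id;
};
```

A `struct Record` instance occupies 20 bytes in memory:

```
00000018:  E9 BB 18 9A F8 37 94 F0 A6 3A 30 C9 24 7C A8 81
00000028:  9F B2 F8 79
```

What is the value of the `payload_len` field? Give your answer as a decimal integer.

-1298169432

`payload_len` follows `length` (8 B), `capacity` (2 B), `offset` (4 B), so it starts at offset 8 + 2 + 4 = 14 and occupies 4 bytes.
Bytes at offsets 14..17: A8 81 9F B2.
Little-endian stores the least-significant byte at the lowest address.
Reassemble most-significant byte first: B2 9F 81 A8 → 0xB29F81A8.
Top bit is set, so as a signed 32-bit value this is 0xB29F81A8 − 2^32 = -1298169432.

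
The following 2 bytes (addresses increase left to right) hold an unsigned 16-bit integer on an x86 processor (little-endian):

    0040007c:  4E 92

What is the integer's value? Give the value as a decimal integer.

37454

Little-endian: lowest address holds the least-significant byte.
Reassemble most-significant byte first: 92 4E → 0x924E.
0x924E = 37454.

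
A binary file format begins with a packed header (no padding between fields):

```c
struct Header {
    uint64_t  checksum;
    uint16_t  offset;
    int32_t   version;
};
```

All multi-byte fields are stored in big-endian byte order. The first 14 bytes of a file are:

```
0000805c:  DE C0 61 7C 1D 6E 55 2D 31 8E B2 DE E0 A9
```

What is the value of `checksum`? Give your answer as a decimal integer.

`checksum` is the first field, at byte offset 0, occupying 8 bytes.
Bytes at offsets 0..7: DE C0 61 7C 1D 6E 55 2D.
Big-endian: lowest address holds the most-significant byte.
The bytes are already most-significant first: 0xDEC0617C1D6E552D.
0xDEC0617C1D6E552D = 16050936257646056749.

16050936257646056749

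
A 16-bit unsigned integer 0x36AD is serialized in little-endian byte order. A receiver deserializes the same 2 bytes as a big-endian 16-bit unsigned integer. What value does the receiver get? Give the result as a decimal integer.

44342

Stored little-endian, the bytes at ascending addresses are AD 36.
Read back as big-endian, the last byte is least significant, giving 0xAD36.
0xAD36 = 44342.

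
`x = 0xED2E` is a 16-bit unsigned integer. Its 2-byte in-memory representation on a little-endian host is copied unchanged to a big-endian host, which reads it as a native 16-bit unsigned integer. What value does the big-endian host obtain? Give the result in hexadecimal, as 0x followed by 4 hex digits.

0x2EED

Stored little-endian, the bytes at ascending addresses are 2E ED.
Read back as big-endian, the last byte is least significant, giving 0x2EED.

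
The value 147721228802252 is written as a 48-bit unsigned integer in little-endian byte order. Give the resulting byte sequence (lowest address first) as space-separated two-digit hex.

147721228802252 in hexadecimal, padded to 48 bits, is 0x865A075E58CC.
Split into bytes (most-significant first): 86 5A 07 5E 58 CC.
Little-endian stores the least-significant byte at the lowest address.
So at ascending addresses the bytes are CC 58 5E 07 5A 86.

CC 58 5E 07 5A 86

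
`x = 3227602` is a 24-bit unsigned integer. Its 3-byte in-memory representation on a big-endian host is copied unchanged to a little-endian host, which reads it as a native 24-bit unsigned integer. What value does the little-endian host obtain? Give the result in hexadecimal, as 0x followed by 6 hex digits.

3227602 in 24-bit hexadecimal is 0x313FD2.
Stored big-endian, the bytes at ascending addresses are 31 3F D2.
Read back as little-endian, the first byte is least significant, giving 0xD23F31.

0xD23F31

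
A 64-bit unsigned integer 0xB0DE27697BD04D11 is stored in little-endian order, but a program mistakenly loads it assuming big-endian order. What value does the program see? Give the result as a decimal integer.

1246881900315270832

Stored little-endian, the bytes at ascending addresses are 11 4D D0 7B 69 27 DE B0.
Read back as big-endian, the last byte is least significant, giving 0x114DD07B6927DEB0.
0x114DD07B6927DEB0 = 1246881900315270832.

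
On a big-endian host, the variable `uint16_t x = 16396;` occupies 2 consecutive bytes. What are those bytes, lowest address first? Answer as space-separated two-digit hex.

16396 in hexadecimal, padded to 16 bits, is 0x400C.
Split into bytes (most-significant first): 40 0C.
Big-endian: lowest address holds the most-significant byte.
So the memory order matches the most-significant-first order: 40 0C.

40 0C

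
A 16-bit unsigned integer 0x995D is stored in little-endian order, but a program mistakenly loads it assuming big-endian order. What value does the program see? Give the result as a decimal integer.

Stored little-endian, the bytes at ascending addresses are 5D 99.
Read back as big-endian, the last byte is least significant, giving 0x5D99.
0x5D99 = 23961.

23961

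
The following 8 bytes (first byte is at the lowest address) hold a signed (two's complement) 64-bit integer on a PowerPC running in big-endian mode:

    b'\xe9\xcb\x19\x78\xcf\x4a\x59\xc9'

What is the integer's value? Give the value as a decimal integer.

In big-endian order the high byte comes first in memory.
The bytes are already most-significant first: 0xE9CB1978CF4A59C9.
Top bit is set, so as a signed 64-bit value this is 0xE9CB1978CF4A59C9 − 2^64 = -1600157235935553079.

-1600157235935553079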